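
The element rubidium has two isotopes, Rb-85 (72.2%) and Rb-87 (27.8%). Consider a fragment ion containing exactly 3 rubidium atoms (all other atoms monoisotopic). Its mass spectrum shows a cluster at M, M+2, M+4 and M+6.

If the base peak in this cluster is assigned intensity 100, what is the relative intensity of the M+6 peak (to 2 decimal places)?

(0.722 + 0.278)^3 gives M 0.3764, M+2 0.4348, M+4 0.1674, M+6 0.0215; the largest is M+2.
P(M+2) = C(3,1) × 0.722^2 × 0.278^1 = 3 × 0.521284 × 0.2780 = 0.434751 (base)
P(M+6) = C(3,3) × 0.722^0 × 0.278^3 = 1 × 1.0000 × 0.02148495 = 0.021485
Relative intensity = 0.021485 / 0.434751 × 100 = 4.94

4.94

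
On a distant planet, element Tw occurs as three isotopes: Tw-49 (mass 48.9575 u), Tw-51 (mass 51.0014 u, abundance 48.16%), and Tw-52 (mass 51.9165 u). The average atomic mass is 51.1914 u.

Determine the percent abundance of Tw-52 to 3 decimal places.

42.229%

Let x and y be the fractions of Tw-49 and Tw-52. Then x + y = 1 − 0.4816 = 0.5184 and 48.9575x + 51.9165y = 51.1914 − 0.4816×51.0014 = 26.62912576.
Substituting: 48.9575x + 51.9165(0.5184 − x) = 26.62912576
(48.9575 − 51.9165)x = -0.28438784  ⇒  x = 0.09611, y = 0.42229
Tw-49: 9.611%, Tw-52: 42.229%.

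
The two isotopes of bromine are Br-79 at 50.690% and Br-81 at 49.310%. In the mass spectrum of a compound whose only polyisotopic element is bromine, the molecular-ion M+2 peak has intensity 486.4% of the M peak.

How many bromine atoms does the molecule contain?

For n independent Br atoms, I(M+2)/I(M) = n · (abundance Br-81) / (abundance Br-79) = n · 0.49310/0.50690.
n = 4.864 × 0.50690/0.49310 = 5.00 ≈ 5

5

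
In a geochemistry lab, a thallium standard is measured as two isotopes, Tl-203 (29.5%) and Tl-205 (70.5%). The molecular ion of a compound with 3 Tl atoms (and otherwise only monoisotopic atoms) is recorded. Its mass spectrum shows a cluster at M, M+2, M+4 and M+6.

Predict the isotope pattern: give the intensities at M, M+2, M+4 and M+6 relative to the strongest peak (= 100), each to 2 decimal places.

Expanding (0.295 + 0.705)^3:
P(M) = 0.295^3 = 0.025672
P(M+2) = 3 × 0.295^2 × 0.705^1 = 0.184058
P(M+4) = 3 × 0.295^1 × 0.705^2 = 0.439867
P(M+6) = 0.705^3 = 0.350403
The M+4 peak is largest (0.439867); scaling to 100 gives 5.84 : 41.84 : 100.00 : 79.66.

5.84 : 41.84 : 100.00 : 79.66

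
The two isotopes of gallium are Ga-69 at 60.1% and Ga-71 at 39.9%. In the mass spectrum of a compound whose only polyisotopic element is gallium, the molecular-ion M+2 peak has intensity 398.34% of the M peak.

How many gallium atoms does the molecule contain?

The M+2/M ratio from n Ga atoms is n · q/p = n · 0.399/0.601.
n = 3.9834 × 0.601/0.399 = 6.00 ≈ 6

6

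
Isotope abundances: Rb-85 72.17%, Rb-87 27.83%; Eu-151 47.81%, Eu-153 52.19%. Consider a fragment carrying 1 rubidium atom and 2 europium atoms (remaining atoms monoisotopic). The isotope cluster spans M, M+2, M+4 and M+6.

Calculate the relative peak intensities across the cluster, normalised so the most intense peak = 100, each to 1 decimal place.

38.9 : 100.0 : 79.2 : 17.9

Rubidium pattern (n=1): 0.7217 : 0.2783
Europium pattern (n=2): 0.22857961 : 0.49904078 : 0.27237961
Convolve the two distributions (both contribute in 2-u steps):
  M: 0.7217×0.22857961 = 0.164966
  M+2: 0.7217×0.49904078 + 0.2783×0.22857961 = 0.423771
  M+4: 0.7217×0.27237961 + 0.2783×0.49904078 = 0.335459
  M+6: 0.2783×0.27237961 = 0.075803
Scale to base peak (0.423771) = 100: 38.9 : 100.0 : 79.2 : 17.9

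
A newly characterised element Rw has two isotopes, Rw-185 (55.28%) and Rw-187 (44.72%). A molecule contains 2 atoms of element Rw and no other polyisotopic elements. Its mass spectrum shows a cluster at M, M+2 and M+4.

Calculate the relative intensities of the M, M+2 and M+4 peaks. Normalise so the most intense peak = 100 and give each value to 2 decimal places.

61.81 : 100.00 : 40.45

Each Rw atom is independently Rw-185 (p = 0.5528) or Rw-187 (q = 0.4472); the cluster is the binomial expansion (p + q)^2.
P(M) = 0.5528^2 = 0.305588
P(M+2) = 2 × 0.5528^1 × 0.4472^1 = 0.494424
P(M+4) = 0.4472^2 = 0.199988
The M+2 peak is largest (0.494424); scaling to 100 gives 61.81 : 100.00 : 40.45.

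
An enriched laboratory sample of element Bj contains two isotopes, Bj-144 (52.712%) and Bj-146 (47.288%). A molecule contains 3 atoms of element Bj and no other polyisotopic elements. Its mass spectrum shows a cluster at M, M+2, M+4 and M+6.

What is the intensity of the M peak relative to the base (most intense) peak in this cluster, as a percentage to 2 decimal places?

(0.52712 + 0.47288)^3 gives M 0.1465, M+2 0.3942, M+4 0.3536, M+6 0.1057; the largest is M+2.
P(M+2) = C(3,1) × 0.52712^2 × 0.47288^1 = 3 × 0.27785549 × 0.47288 = 0.394177 (base)
P(M) = C(3,0) × 0.52712^3 × 0.47288^0 = 1 × 0.14646319 × 1.0000 = 0.146463
Relative intensity = 0.146463 / 0.394177 × 100 = 37.16

37.16%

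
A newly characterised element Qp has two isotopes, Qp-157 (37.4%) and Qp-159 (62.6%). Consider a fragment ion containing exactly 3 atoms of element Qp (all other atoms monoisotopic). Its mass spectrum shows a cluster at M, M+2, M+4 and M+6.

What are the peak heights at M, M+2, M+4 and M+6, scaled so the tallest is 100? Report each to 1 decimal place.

11.9 : 59.7 : 100.0 : 55.8

Each Qp atom is independently Qp-157 (p = 0.374) or Qp-159 (q = 0.626); the cluster is the binomial expansion (p + q)^3.
P(M) = 0.374^3 = 0.052314
P(M+2) = 3 × 0.374^2 × 0.626^1 = 0.262687
P(M+4) = 3 × 0.374^1 × 0.626^2 = 0.439685
P(M+6) = 0.626^3 = 0.245314
The M+4 peak is largest (0.439685); scaling to 100 gives 11.9 : 59.7 : 100.0 : 55.8.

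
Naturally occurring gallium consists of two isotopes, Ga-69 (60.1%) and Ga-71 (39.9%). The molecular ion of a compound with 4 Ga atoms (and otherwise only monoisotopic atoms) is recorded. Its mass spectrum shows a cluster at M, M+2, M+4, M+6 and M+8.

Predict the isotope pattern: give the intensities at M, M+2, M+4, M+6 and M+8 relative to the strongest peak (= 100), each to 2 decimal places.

Each Ga atom is independently Ga-69 (p = 0.601) or Ga-71 (q = 0.399); the cluster is the binomial expansion (p + q)^4.
P(M) = 0.601^4 = 0.130466
P(M+2) = 4 × 0.601^3 × 0.399^1 = 0.346463
P(M+4) = 6 × 0.601^2 × 0.399^2 = 0.345021
P(M+6) = 4 × 0.601^1 × 0.399^3 = 0.152705
P(M+8) = 0.399^4 = 0.025345
The M+2 peak is largest (0.346463); scaling to 100 gives 37.66 : 100.00 : 99.58 : 44.08 : 7.32.

37.66 : 100.00 : 99.58 : 44.08 : 7.32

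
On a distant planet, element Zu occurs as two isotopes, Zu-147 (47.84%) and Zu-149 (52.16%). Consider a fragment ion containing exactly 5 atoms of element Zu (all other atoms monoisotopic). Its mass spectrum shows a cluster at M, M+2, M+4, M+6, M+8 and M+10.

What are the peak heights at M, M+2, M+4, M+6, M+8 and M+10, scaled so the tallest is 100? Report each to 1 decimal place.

7.7 : 42.1 : 91.7 : 100.0 : 54.5 : 11.9

Expanding (0.4784 + 0.5216)^5:
P(M) = 0.4784^5 = 0.025059
P(M+2) = 5 × 0.4784^4 × 0.5216^1 = 0.136607
P(M+4) = 10 × 0.4784^3 × 0.5216^2 = 0.297885
P(M+6) = 10 × 0.4784^2 × 0.5216^3 = 0.324784
P(M+8) = 5 × 0.4784^1 × 0.5216^4 = 0.177056
P(M+10) = 0.5216^5 = 0.038609
The M+6 peak is largest (0.324784); scaling to 100 gives 7.7 : 42.1 : 91.7 : 100.0 : 54.5 : 11.9.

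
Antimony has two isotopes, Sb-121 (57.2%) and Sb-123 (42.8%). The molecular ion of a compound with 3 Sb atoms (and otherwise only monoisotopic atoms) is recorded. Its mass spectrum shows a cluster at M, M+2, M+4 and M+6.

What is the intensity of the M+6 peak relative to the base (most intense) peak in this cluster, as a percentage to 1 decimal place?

18.7%

(0.572 + 0.428)^3 gives M 0.1871, M+2 0.4201, M+4 0.3143, M+6 0.0784; the largest is M+2.
P(M+2) = C(3,1) × 0.572^2 × 0.428^1 = 3 × 0.327184 × 0.4280 = 0.420104 (base)
P(M+6) = C(3,3) × 0.572^0 × 0.428^3 = 1 × 1.0000 × 0.07840275 = 0.078403
Relative intensity = 0.078403 / 0.420104 × 100 = 18.7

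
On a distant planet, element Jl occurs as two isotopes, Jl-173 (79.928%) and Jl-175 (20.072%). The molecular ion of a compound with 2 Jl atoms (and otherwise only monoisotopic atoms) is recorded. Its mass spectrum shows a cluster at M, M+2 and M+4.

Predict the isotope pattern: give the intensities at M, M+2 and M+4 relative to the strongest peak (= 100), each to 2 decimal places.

Each Jl atom is independently Jl-173 (p = 0.79928) or Jl-175 (q = 0.20072); the cluster is the binomial expansion (p + q)^2.
P(M) = 0.79928^2 = 0.638849
P(M+2) = 2 × 0.79928^1 × 0.20072^1 = 0.320863
P(M+4) = 0.20072^2 = 0.040289
The M peak is largest (0.638849); scaling to 100 gives 100.00 : 50.23 : 6.31.

100.00 : 50.23 : 6.31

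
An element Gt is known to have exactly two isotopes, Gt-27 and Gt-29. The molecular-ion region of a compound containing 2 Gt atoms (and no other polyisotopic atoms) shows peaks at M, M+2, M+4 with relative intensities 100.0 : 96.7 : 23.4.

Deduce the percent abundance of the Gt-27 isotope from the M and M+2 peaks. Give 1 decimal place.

67.4%

If p is the fraction of Gt that is Gt-27, then I(M+2)/I(M) = [C(2,1)·p^1·(1−p)] / p^2 = 2·(1−p)/p = 96.7/100.0 = 0.9670
(1−p)/p = 0.9670/2 = 0.4835  ⇒  p = 1/(1 + 0.4835) = 0.6741
Gt-27: 67.4%, Gt-29: 32.6%.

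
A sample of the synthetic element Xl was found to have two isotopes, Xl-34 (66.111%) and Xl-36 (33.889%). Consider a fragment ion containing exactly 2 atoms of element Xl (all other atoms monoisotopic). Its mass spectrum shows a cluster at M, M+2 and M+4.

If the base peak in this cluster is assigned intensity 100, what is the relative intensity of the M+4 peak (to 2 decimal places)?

25.63

Term probabilities: M 0.4371, M+2 0.4481, M+4 0.1148. Base peak = M+2.
P(M+2) = C(2,1) × 0.66111^1 × 0.33889^1 = 2 × 0.66111 × 0.33889 = 0.448087 (base)
P(M+4) = C(2,2) × 0.66111^0 × 0.33889^2 = 1 × 1.0000 × 0.11484643 = 0.114846
Relative intensity = 0.114846 / 0.448087 × 100 = 25.63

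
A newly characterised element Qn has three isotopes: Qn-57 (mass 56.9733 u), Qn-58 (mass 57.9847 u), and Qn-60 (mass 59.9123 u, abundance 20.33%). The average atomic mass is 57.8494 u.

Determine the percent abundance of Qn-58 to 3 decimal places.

Let x and y be the fractions of Qn-57 and Qn-58. Then x + y = 1 − 0.2033 = 0.7967 and 56.9733x + 57.9847y = 57.8494 − 0.2033×59.9123 = 45.66922941.
Substituting: 56.9733x + 57.9847(0.7967 − x) = 45.66922941
(56.9733 − 57.9847)x = -0.52718108  ⇒  x = 0.52124, y = 0.27546
Qn-57: 52.124%, Qn-58: 27.546%.

27.546%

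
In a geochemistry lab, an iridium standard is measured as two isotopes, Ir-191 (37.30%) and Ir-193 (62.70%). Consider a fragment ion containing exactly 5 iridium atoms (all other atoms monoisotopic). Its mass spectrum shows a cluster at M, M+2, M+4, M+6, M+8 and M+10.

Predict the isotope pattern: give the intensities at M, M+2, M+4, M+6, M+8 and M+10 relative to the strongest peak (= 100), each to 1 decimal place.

2.1 : 17.7 : 59.5 : 100.0 : 84.0 : 28.3

The 5 Ir atoms are independent, so intensities follow the terms of (0.3730 + 0.6270)^5.
P(M) = 0.3730^5 = 0.007220
P(M+2) = 5 × 0.3730^4 × 0.6270^1 = 0.060684
P(M+4) = 10 × 0.3730^3 × 0.6270^2 = 0.204015
P(M+6) = 10 × 0.3730^2 × 0.6270^3 = 0.342942
P(M+8) = 5 × 0.3730^1 × 0.6270^4 = 0.288237
P(M+10) = 0.6270^5 = 0.096903
The M+6 peak is largest (0.342942); scaling to 100 gives 2.1 : 17.7 : 59.5 : 100.0 : 84.0 : 28.3.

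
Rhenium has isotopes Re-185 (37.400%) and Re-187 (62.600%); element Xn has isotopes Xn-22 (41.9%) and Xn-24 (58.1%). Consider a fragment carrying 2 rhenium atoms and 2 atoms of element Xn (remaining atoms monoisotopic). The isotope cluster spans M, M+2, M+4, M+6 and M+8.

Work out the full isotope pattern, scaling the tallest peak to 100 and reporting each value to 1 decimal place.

7.0 : 43.1 : 98.6 : 100.0 : 37.9

Rhenium pattern (n=2): 0.139876 : 0.468248 : 0.391876
Element Xn pattern (n=2): 0.175561 : 0.486878 : 0.337561
Convolve the two distributions (both contribute in 2-u steps):
  M: 0.139876×0.175561 = 0.024557
  M+2: 0.139876×0.486878 + 0.468248×0.175561 = 0.150309
  M+4: 0.139876×0.337561 + 0.468248×0.486878 + 0.391876×0.175561 = 0.343994
  M+6: 0.468248×0.337561 + 0.391876×0.486878 = 0.348858
  M+8: 0.391876×0.337561 = 0.132282
Scale to base peak (0.348858) = 100: 7.0 : 43.1 : 98.6 : 100.0 : 37.9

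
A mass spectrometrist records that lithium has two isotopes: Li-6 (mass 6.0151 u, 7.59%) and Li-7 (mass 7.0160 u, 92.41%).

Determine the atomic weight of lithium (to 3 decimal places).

6.940 u

Ar = Σ fᵢ·mᵢ = 0.0759 × 6.0151 + 0.9241 × 7.0160
= 0.45655 + 6.48349 = 6.94004 u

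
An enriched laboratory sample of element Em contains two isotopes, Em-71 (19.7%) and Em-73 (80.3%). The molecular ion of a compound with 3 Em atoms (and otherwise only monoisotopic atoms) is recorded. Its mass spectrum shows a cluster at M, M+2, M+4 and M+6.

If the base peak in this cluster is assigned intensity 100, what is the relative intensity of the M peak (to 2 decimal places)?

1.48

Binomial terms of (0.197 + 0.803)^3: M 0.0076, M+2 0.0935, M+4 0.3811, M+6 0.5178 → M+6 is the base peak.
P(M+6) = C(3,3) × 0.197^0 × 0.803^3 = 1 × 1.0000 × 0.51778163 = 0.517782 (base)
P(M) = C(3,0) × 0.197^3 × 0.803^0 = 1 × 0.00764537 × 1.0000 = 0.007645
Relative intensity = 0.007645 / 0.517782 × 100 = 1.48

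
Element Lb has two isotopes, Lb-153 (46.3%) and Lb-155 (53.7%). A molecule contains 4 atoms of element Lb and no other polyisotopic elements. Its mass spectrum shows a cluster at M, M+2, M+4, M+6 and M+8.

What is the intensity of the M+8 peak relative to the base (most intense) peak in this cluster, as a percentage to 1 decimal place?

22.4%

(0.463 + 0.537)^4 gives M 0.0460, M+2 0.2132, M+4 0.3709, M+6 0.2868, M+8 0.0832; the largest is M+4.
P(M+4) = C(4,2) × 0.463^2 × 0.537^2 = 6 × 0.214369 × 0.288369 = 0.370904 (base)
P(M+8) = C(4,4) × 0.463^0 × 0.537^4 = 1 × 1.0000 × 0.08315668 = 0.083157
Relative intensity = 0.083157 / 0.370904 × 100 = 22.4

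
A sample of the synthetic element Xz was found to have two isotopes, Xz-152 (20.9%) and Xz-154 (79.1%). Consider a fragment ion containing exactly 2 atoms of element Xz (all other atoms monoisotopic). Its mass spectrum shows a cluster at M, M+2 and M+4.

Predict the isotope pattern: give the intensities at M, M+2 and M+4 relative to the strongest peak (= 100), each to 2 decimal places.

6.98 : 52.84 : 100.00

Each Xz atom is independently Xz-152 (p = 0.209) or Xz-154 (q = 0.791); the cluster is the binomial expansion (p + q)^2.
P(M) = 0.209^2 = 0.043681
P(M+2) = 2 × 0.209^1 × 0.791^1 = 0.330638
P(M+4) = 0.791^2 = 0.625681
The M+4 peak is largest (0.625681); scaling to 100 gives 6.98 : 52.84 : 100.00.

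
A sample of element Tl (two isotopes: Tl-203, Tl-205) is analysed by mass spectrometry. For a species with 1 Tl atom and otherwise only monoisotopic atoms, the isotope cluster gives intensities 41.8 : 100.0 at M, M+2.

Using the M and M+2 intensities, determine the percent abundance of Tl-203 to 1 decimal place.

Write p for the Tl-203 fraction. I(M+2)/I(M) = [C(1,1)·p^0·(1−p)] / p^1 = 1·(1−p)/p = 100.0/41.8 = 2.3923
(1−p)/p = 2.3923/1 = 2.3923  ⇒  p = 1/(1 + 2.3923) = 0.2948
Tl-203: 29.5%, Tl-205: 70.5%.

29.5%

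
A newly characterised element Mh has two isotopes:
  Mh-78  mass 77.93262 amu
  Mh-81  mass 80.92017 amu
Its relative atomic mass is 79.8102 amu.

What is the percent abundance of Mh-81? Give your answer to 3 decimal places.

62.847%

With x = fraction of Mh-78 (so Mh-81 is 1 − x):
77.93262·x + 80.92017·(1 − x) = 79.8102
(77.93262 − 80.92017)·x = 79.8102 − 80.92017
x = -1.10997 / -2.98755 = 0.37153 → 37.153% Mh-78, 62.847% Mh-81.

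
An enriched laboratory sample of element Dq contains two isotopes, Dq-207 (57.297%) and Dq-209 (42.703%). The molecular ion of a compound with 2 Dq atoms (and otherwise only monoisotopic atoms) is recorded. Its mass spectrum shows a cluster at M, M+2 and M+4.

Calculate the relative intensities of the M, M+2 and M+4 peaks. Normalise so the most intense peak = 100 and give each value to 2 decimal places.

The 2 Dq atoms are independent, so intensities follow the terms of (0.57297 + 0.42703)^2.
P(M) = 0.57297^2 = 0.328295
P(M+2) = 2 × 0.57297^1 × 0.42703^1 = 0.489351
P(M+4) = 0.42703^2 = 0.182355
The M+2 peak is largest (0.489351); scaling to 100 gives 67.09 : 100.00 : 37.26.

67.09 : 100.00 : 37.26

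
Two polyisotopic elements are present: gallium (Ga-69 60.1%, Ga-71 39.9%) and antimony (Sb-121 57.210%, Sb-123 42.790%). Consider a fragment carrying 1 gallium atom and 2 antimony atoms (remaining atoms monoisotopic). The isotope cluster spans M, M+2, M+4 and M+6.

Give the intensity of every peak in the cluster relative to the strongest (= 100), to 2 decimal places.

46.30 : 100.00 : 71.88 : 17.20

Gallium pattern (n=1): 0.6010 : 0.3990
Antimony pattern (n=2): 0.32729841 : 0.48960318 : 0.18309841
Convolve the two distributions (both contribute in 2-u steps):
  M: 0.6010×0.32729841 = 0.196706
  M+2: 0.6010×0.48960318 + 0.3990×0.32729841 = 0.424844
  M+4: 0.6010×0.18309841 + 0.3990×0.48960318 = 0.305394
  M+6: 0.3990×0.18309841 = 0.073056
Scale to base peak (0.424844) = 100: 46.30 : 100.00 : 71.88 : 17.20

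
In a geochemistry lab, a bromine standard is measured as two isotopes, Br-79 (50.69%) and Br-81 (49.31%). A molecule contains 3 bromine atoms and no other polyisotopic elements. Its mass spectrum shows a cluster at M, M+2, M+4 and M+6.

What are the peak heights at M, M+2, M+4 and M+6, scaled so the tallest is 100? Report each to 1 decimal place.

Expanding (0.5069 + 0.4931)^3:
P(M) = 0.5069^3 = 0.130247
P(M+2) = 3 × 0.5069^2 × 0.4931^1 = 0.380103
P(M+4) = 3 × 0.5069^1 × 0.4931^2 = 0.369755
P(M+6) = 0.4931^3 = 0.119896
The M+2 peak is largest (0.380103); scaling to 100 gives 34.3 : 100.0 : 97.3 : 31.5.

34.3 : 100.0 : 97.3 : 31.5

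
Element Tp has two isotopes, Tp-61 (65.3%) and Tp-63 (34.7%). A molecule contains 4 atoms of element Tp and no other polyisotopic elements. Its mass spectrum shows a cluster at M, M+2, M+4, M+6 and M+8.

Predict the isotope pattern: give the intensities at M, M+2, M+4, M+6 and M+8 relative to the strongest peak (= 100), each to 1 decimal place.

Expanding (0.653 + 0.347)^4:
P(M) = 0.653^4 = 0.181825
P(M+2) = 4 × 0.653^3 × 0.347^1 = 0.386482
P(M+4) = 6 × 0.653^2 × 0.347^2 = 0.308061
P(M+6) = 4 × 0.653^1 × 0.347^3 = 0.109134
P(M+8) = 0.347^4 = 0.014498
The M+2 peak is largest (0.386482); scaling to 100 gives 47.0 : 100.0 : 79.7 : 28.2 : 3.8.

47.0 : 100.0 : 79.7 : 28.2 : 3.8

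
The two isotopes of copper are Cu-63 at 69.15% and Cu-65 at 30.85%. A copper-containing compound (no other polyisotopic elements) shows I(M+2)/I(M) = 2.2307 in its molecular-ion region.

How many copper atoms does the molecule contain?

5

The M+2/M ratio from n Cu atoms is n · q/p = n · 0.3085/0.6915.
n = 2.2307 × 0.6915/0.3085 = 5.00 ≈ 5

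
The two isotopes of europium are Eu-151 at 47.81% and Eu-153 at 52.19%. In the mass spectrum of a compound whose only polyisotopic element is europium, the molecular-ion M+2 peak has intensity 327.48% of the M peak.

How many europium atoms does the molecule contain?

3

For n independent Eu atoms, I(M+2)/I(M) = n · (abundance Eu-153) / (abundance Eu-151) = n · 0.5219/0.4781.
n = 3.2748 × 0.4781/0.5219 = 3.00 ≈ 3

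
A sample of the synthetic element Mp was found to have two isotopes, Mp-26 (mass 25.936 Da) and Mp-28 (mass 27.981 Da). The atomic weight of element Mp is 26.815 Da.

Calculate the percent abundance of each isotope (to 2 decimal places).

Let x be the fractional abundance of Mp-26; then Mp-28 has abundance 1 − x.
25.936·x + 27.981·(1 − x) = 26.815
(25.936 − 27.981)·x = 26.815 − 27.981
x = -1.166 / -2.045 = 0.57017 → 57.02% Mp-26, 42.98% Mp-28.

Mp-26: 57.02%, Mp-28: 42.98%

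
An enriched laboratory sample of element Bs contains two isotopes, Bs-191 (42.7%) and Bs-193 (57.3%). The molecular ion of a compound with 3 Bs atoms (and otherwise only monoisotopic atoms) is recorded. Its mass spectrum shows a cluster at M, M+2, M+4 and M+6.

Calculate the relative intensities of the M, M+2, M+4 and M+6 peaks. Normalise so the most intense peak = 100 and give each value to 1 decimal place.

Each Bs atom is independently Bs-191 (p = 0.427) or Bs-193 (q = 0.573); the cluster is the binomial expansion (p + q)^3.
P(M) = 0.427^3 = 0.077854
P(M+2) = 3 × 0.427^2 × 0.573^1 = 0.313424
P(M+4) = 3 × 0.427^1 × 0.573^2 = 0.420589
P(M+6) = 0.573^3 = 0.188133
The M+4 peak is largest (0.420589); scaling to 100 gives 18.5 : 74.5 : 100.0 : 44.7.

18.5 : 74.5 : 100.0 : 44.7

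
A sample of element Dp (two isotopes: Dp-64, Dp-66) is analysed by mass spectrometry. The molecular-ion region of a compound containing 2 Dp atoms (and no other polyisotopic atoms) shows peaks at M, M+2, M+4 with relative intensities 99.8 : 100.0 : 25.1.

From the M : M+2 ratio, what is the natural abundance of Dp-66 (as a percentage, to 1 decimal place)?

Write p for the Dp-64 fraction. I(M+2)/I(M) = [C(2,1)·p^1·(1−p)] / p^2 = 2·(1−p)/p = 100.0/99.8 = 1.0020
(1−p)/p = 1.0020/2 = 0.5010  ⇒  p = 1/(1 + 0.5010) = 0.6662
Dp-64: 66.6%, Dp-66: 33.4%.

33.4%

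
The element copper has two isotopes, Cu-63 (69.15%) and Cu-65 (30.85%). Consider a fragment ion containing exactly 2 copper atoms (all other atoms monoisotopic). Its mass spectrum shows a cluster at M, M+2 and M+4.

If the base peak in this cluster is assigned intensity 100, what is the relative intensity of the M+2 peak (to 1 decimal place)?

89.2

Binomial terms of (0.6915 + 0.3085)^2: M 0.4782, M+2 0.4267, M+4 0.0952 → M is the base peak.
P(M) = C(2,0) × 0.6915^2 × 0.3085^0 = 1 × 0.47817225 × 1.0000 = 0.478172 (base)
P(M+2) = C(2,1) × 0.6915^1 × 0.3085^1 = 2 × 0.6915 × 0.3085 = 0.426656
Relative intensity = 0.426656 / 0.478172 × 100 = 89.2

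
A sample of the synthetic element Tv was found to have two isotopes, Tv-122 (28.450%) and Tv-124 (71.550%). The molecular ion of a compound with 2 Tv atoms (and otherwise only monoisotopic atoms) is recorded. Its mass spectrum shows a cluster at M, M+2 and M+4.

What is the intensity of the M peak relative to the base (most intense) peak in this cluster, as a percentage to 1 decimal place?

15.8%

(0.28450 + 0.71550)^2 gives M 0.0809, M+2 0.4071, M+4 0.5119; the largest is M+4.
P(M+4) = C(2,2) × 0.28450^0 × 0.71550^2 = 1 × 1.0000 × 0.51194025 = 0.511940 (base)
P(M) = C(2,0) × 0.28450^2 × 0.71550^0 = 1 × 0.08094025 × 1.0000 = 0.080940
Relative intensity = 0.080940 / 0.511940 × 100 = 15.8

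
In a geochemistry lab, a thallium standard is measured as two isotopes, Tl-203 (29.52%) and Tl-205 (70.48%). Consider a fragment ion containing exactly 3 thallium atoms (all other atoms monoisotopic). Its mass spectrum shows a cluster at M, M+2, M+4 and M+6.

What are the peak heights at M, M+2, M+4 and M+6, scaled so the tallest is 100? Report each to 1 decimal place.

5.8 : 41.9 : 100.0 : 79.6

Expanding (0.2952 + 0.7048)^3:
P(M) = 0.2952^3 = 0.025725
P(M+2) = 3 × 0.2952^2 × 0.7048^1 = 0.184255
P(M+4) = 3 × 0.2952^1 × 0.7048^2 = 0.439916
P(M+6) = 0.7048^3 = 0.350104
The M+4 peak is largest (0.439916); scaling to 100 gives 5.8 : 41.9 : 100.0 : 79.6.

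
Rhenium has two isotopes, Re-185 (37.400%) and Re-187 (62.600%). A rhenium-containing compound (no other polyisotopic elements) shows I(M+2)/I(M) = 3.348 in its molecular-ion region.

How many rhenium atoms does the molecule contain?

2

With n Re atoms, P(M+2)/P(M) = C(n,1)·p^(n−1)q / p^n = n·q/p = n · 0.62600/0.37400.
n = 3.348 × 0.37400/0.62600 = 2.00 ≈ 2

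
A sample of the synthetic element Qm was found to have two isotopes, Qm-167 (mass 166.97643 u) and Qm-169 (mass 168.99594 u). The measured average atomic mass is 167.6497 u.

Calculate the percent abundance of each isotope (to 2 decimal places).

With x = fraction of Qm-167 (so Qm-169 is 1 − x):
166.97643·x + 168.99594·(1 − x) = 167.6497
(166.97643 − 168.99594)·x = 167.6497 − 168.99594
x = -1.34624 / -2.01951 = 0.66662 → 66.66% Qm-167, 33.34% Qm-169.

Qm-167: 66.66%, Qm-169: 33.34%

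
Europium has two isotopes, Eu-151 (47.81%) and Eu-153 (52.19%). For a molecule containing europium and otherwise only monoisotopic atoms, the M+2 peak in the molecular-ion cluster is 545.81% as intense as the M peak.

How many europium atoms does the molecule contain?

For n independent Eu atoms, I(M+2)/I(M) = n · (abundance Eu-153) / (abundance Eu-151) = n · 0.5219/0.4781.
n = 5.4581 × 0.4781/0.5219 = 5.00 ≈ 5

5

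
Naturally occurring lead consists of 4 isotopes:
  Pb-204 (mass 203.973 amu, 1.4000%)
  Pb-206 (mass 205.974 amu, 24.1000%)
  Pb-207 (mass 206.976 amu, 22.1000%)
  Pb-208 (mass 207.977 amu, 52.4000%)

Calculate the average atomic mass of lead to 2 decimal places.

207.22 amu

Average mass = Σ (abundance × isotope mass) = 0.014000 × 203.973 + 0.241000 × 205.974 + 0.221000 × 206.976 + 0.524000 × 207.977
= 2.8556 + 49.6397 + 45.7417 + 108.9799 = 207.2169 amu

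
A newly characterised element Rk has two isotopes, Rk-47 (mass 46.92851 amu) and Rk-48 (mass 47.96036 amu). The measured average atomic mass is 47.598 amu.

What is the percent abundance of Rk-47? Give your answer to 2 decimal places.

35.12%

With x = fraction of Rk-47 (so Rk-48 is 1 − x):
46.92851·x + 47.96036·(1 − x) = 47.598
(46.92851 − 47.96036)·x = 47.598 − 47.96036
x = -0.36236 / -1.03185 = 0.35118 → 35.12% Rk-47, 64.88% Rk-48.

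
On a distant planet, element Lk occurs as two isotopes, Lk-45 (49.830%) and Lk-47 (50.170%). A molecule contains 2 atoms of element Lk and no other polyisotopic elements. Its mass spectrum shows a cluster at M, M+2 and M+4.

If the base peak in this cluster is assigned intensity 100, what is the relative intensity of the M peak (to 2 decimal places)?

Term probabilities: M 0.2483, M+2 0.5000, M+4 0.2517. Base peak = M+2.
P(M+2) = C(2,1) × 0.49830^1 × 0.50170^1 = 2 × 0.4983 × 0.5017 = 0.499994 (base)
P(M) = C(2,0) × 0.49830^2 × 0.50170^0 = 1 × 0.24830289 × 1.0000 = 0.248303
Relative intensity = 0.248303 / 0.499994 × 100 = 49.66

49.66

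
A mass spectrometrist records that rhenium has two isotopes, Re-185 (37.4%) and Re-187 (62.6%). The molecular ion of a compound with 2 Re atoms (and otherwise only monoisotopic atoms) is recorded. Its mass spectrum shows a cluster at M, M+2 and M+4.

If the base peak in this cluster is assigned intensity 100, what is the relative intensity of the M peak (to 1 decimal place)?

29.9

(0.374 + 0.626)^2 gives M 0.1399, M+2 0.4682, M+4 0.3919; the largest is M+2.
P(M+2) = C(2,1) × 0.374^1 × 0.626^1 = 2 × 0.3740 × 0.6260 = 0.468248 (base)
P(M) = C(2,0) × 0.374^2 × 0.626^0 = 1 × 0.139876 × 1.0000 = 0.139876
Relative intensity = 0.139876 / 0.468248 × 100 = 29.9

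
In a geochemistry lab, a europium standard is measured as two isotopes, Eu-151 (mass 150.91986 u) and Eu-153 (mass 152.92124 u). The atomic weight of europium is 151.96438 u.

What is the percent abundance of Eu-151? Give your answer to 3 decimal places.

With x = fraction of Eu-151 (so Eu-153 is 1 − x):
150.91986·x + 152.92124·(1 − x) = 151.96438
(150.91986 − 152.92124)·x = 151.96438 − 152.92124
x = -0.95686 / -2.00138 = 0.47810 → 47.810% Eu-151, 52.190% Eu-153.

47.810%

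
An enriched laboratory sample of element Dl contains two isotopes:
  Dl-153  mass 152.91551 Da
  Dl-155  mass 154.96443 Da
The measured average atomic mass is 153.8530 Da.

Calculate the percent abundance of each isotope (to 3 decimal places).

Dl-153: 54.245%, Dl-155: 45.755%

Let x be the fractional abundance of Dl-153; then Dl-155 has abundance 1 − x.
152.91551·x + 154.96443·(1 − x) = 153.8530
(152.91551 − 154.96443)·x = 153.8530 − 154.96443
x = -1.11143 / -2.04892 = 0.54245 → 54.245% Dl-153, 45.755% Dl-155.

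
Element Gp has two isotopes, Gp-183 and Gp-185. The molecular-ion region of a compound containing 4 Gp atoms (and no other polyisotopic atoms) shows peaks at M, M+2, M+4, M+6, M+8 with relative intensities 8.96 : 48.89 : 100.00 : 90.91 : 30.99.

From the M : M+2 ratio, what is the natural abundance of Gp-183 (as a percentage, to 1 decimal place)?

42.3%

Write p for the Gp-183 fraction. I(M+2)/I(M) = [C(4,1)·p^3·(1−p)] / p^4 = 4·(1−p)/p = 48.89/8.96 = 5.4565
(1−p)/p = 5.4565/4 = 1.3641  ⇒  p = 1/(1 + 1.3641) = 0.4230
Gp-183: 42.3%, Gp-185: 57.7%.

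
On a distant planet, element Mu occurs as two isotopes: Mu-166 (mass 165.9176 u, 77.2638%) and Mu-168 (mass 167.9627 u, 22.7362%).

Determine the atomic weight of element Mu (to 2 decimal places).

166.38 u

Weight each isotope mass by its fractional abundance: 0.772638 × 165.9176 + 0.227362 × 167.9627
= 128.19424 + 38.18834 = 166.38258 u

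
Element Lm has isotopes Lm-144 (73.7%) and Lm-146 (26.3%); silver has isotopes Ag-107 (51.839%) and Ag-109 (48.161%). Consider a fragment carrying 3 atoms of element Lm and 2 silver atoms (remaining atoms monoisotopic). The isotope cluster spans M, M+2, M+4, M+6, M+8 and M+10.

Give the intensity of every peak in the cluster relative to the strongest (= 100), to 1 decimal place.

30.9 : 90.5 : 100.0 : 51.9 : 12.8 : 1.2

Element Lm pattern (n=3): 0.40031555 : 0.42856034 : 0.15293266 : 0.01819145
Silver pattern (n=2): 0.26872819 : 0.49932362 : 0.23194819
Convolve the two distributions (both contribute in 2-u steps):
  M: 0.40031555×0.26872819 = 0.107576
  M+2: 0.40031555×0.49932362 + 0.42856034×0.26872819 = 0.315053
  M+4: 0.40031555×0.23194819 + 0.42856034×0.49932362 + 0.15293266×0.26872819 = 0.347940
  M+6: 0.42856034×0.23194819 + 0.15293266×0.49932362 + 0.01819145×0.26872819 = 0.180655
  M+8: 0.15293266×0.23194819 + 0.01819145×0.49932362 = 0.044556
  M+10: 0.01819145×0.23194819 = 0.004219
Scale to base peak (0.347940) = 100: 30.9 : 90.5 : 100.0 : 51.9 : 12.8 : 1.2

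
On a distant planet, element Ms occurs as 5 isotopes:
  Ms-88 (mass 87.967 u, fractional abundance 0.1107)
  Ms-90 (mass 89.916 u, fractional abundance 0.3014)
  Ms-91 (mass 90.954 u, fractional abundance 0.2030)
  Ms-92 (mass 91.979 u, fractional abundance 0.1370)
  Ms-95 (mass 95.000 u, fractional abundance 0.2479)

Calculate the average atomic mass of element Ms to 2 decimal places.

The abundance-weighted mean is 0.1107 × 87.967 + 0.3014 × 89.916 + 0.2030 × 90.954 + 0.1370 × 91.979 + 0.2479 × 95.000
= 9.7379 + 27.1007 + 18.4637 + 12.6011 + 23.5505 = 91.4539 u

91.45 u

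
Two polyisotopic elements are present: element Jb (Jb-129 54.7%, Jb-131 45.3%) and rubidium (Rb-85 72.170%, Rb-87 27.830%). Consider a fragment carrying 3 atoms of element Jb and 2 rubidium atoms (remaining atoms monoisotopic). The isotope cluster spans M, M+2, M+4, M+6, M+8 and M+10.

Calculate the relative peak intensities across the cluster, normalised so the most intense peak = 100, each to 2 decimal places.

Element Jb pattern (n=3): 0.16366732 : 0.40662503 : 0.33674797 : 0.09295968
Rubidium pattern (n=2): 0.52085089 : 0.40169822 : 0.07745089
Convolve the two distributions (both contribute in 2-u steps):
  M: 0.16366732×0.52085089 = 0.085246
  M+2: 0.16366732×0.40169822 + 0.40662503×0.52085089 = 0.277536
  M+4: 0.16366732×0.07745089 + 0.40662503×0.40169822 + 0.33674797×0.52085089 = 0.351412
  M+6: 0.40662503×0.07745089 + 0.33674797×0.40169822 + 0.09295968×0.52085089 = 0.215183
  M+8: 0.33674797×0.07745089 + 0.09295968×0.40169822 = 0.063423
  M+10: 0.09295968×0.07745089 = 0.007200
Scale to base peak (0.351412) = 100: 24.26 : 78.98 : 100.00 : 61.23 : 18.05 : 2.05

24.26 : 78.98 : 100.00 : 61.23 : 18.05 : 2.05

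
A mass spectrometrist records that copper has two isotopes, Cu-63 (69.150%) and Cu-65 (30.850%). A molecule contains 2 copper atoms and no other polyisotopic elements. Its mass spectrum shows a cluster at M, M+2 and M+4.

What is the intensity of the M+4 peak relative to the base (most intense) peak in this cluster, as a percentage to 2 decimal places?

Term probabilities: M 0.4782, M+2 0.4267, M+4 0.0952. Base peak = M.
P(M) = C(2,0) × 0.69150^2 × 0.30850^0 = 1 × 0.47817225 × 1.0000 = 0.478172 (base)
P(M+4) = C(2,2) × 0.69150^0 × 0.30850^2 = 1 × 1.0000 × 0.09517225 = 0.095172
Relative intensity = 0.095172 / 0.478172 × 100 = 19.90

19.90%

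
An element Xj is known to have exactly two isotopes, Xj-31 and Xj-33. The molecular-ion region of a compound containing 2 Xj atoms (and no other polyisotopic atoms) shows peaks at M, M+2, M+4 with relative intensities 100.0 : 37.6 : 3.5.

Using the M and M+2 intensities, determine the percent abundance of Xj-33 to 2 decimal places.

15.82%

If p is the fraction of Xj that is Xj-31, then I(M+2)/I(M) = [C(2,1)·p^1·(1−p)] / p^2 = 2·(1−p)/p = 37.6/100.0 = 0.3760
(1−p)/p = 0.3760/2 = 0.1880  ⇒  p = 1/(1 + 0.1880) = 0.8418
Xj-31: 84.18%, Xj-33: 15.82%.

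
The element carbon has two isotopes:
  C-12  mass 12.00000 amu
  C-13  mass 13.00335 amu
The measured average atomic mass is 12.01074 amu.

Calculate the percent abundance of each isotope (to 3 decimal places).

C-12: 98.930%, C-13: 1.070%

Writing the weighted mean with unknown fraction x of C-12:
12.00000·x + 13.00335·(1 − x) = 12.01074
(12.00000 − 13.00335)·x = 12.01074 − 13.00335
x = -0.99261 / -1.00335 = 0.98930 → 98.930% C-12, 1.070% C-13.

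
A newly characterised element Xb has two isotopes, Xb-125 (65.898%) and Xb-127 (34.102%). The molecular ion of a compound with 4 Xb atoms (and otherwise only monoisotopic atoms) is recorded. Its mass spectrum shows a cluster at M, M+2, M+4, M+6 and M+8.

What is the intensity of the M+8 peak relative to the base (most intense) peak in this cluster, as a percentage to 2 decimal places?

3.46%

Term probabilities: M 0.1886, M+2 0.3904, M+4 0.3030, M+6 0.1045, M+8 0.0135. Base peak = M+2.
P(M+2) = C(4,1) × 0.65898^3 × 0.34102^1 = 4 × 0.28616512 × 0.34102 = 0.390352 (base)
P(M+8) = C(4,4) × 0.65898^0 × 0.34102^4 = 1 × 1.0000 × 0.01352444 = 0.013524
Relative intensity = 0.013524 / 0.390352 × 100 = 3.46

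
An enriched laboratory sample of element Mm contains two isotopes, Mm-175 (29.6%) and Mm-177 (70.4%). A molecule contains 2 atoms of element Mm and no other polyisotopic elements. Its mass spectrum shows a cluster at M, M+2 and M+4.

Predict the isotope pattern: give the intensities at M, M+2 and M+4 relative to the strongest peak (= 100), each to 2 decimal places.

17.68 : 84.09 : 100.00

Expanding (0.296 + 0.704)^2:
P(M) = 0.296^2 = 0.087616
P(M+2) = 2 × 0.296^1 × 0.704^1 = 0.416768
P(M+4) = 0.704^2 = 0.495616
The M+4 peak is largest (0.495616); scaling to 100 gives 17.68 : 84.09 : 100.00.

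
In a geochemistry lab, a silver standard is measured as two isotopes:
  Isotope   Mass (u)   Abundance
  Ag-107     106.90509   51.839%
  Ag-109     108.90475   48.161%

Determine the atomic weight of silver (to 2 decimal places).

The abundance-weighted mean is 0.51839 × 106.90509 + 0.48161 × 108.90475
= 55.418530 + 52.449617 = 107.868147 u

107.87 u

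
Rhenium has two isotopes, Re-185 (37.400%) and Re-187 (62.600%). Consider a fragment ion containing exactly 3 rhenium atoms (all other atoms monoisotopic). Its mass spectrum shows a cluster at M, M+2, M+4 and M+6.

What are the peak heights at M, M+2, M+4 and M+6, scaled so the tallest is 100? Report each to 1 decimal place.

11.9 : 59.7 : 100.0 : 55.8

Expanding (0.37400 + 0.62600)^3:
P(M) = 0.37400^3 = 0.052314
P(M+2) = 3 × 0.37400^2 × 0.62600^1 = 0.262687
P(M+4) = 3 × 0.37400^1 × 0.62600^2 = 0.439685
P(M+6) = 0.62600^3 = 0.245314
The M+4 peak is largest (0.439685); scaling to 100 gives 11.9 : 59.7 : 100.0 : 55.8.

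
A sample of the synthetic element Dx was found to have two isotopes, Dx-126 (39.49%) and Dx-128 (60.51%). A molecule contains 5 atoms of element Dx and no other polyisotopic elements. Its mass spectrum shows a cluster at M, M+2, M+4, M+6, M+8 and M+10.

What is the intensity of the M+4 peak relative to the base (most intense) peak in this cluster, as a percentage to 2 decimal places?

65.26%

(0.3949 + 0.6051)^5 gives M 0.0096, M+2 0.0736, M+4 0.2255, M+6 0.3455, M+8 0.2647, M+10 0.0811; the largest is M+6.
P(M+6) = C(5,3) × 0.3949^2 × 0.6051^3 = 10 × 0.15594601 × 0.22155495 = 0.345506 (base)
P(M+4) = C(5,2) × 0.3949^3 × 0.6051^2 = 10 × 0.06158308 × 0.36614601 = 0.225484
Relative intensity = 0.225484 / 0.345506 × 100 = 65.26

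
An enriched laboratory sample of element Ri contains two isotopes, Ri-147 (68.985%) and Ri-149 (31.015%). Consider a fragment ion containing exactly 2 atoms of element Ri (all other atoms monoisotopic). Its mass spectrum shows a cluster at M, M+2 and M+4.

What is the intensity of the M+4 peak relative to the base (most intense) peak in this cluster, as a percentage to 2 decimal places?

Term probabilities: M 0.4759, M+2 0.4279, M+4 0.0962. Base peak = M.
P(M) = C(2,0) × 0.68985^2 × 0.31015^0 = 1 × 0.47589302 × 1.0000 = 0.475893 (base)
P(M+4) = C(2,2) × 0.68985^0 × 0.31015^2 = 1 × 1.0000 × 0.09619302 = 0.096193
Relative intensity = 0.096193 / 0.475893 × 100 = 20.21

20.21%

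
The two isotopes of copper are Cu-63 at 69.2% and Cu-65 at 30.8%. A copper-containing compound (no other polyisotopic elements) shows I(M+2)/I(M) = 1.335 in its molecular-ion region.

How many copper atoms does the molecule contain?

3

For n independent Cu atoms, I(M+2)/I(M) = n · (abundance Cu-65) / (abundance Cu-63) = n · 0.308/0.692.
n = 1.335 × 0.692/0.308 = 3.00 ≈ 3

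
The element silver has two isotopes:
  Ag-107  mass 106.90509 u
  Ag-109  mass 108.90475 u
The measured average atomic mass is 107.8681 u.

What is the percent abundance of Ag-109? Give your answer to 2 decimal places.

Let x be the fractional abundance of Ag-107; then Ag-109 has abundance 1 − x.
106.90509·x + 108.90475·(1 − x) = 107.8681
(106.90509 − 108.90475)·x = 107.8681 − 108.90475
x = -1.03665 / -1.99966 = 0.51841 → 51.84% Ag-107, 48.16% Ag-109.

48.16%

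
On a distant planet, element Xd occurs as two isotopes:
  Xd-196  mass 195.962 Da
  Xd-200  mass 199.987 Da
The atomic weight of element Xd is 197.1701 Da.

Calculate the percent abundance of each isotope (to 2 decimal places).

Xd-196: 69.99%, Xd-200: 30.01%

Let x be the fractional abundance of Xd-196; then Xd-200 has abundance 1 − x.
195.962·x + 199.987·(1 − x) = 197.1701
(195.962 − 199.987)·x = 197.1701 − 199.987
x = -2.8169 / -4.025 = 0.69985 → 69.99% Xd-196, 30.01% Xd-200.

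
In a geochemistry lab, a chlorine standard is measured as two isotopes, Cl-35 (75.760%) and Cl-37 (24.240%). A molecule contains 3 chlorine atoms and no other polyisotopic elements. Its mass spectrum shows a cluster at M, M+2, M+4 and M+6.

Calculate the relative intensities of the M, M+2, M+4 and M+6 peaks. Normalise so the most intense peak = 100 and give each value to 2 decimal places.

Each Cl atom is independently Cl-35 (p = 0.75760) or Cl-37 (q = 0.24240); the cluster is the binomial expansion (p + q)^3.
P(M) = 0.75760^3 = 0.434830
P(M+2) = 3 × 0.75760^2 × 0.24240^1 = 0.417382
P(M+4) = 3 × 0.75760^1 × 0.24240^2 = 0.133545
P(M+6) = 0.24240^3 = 0.014243
The M peak is largest (0.434830); scaling to 100 gives 100.00 : 95.99 : 30.71 : 3.28.

100.00 : 95.99 : 30.71 : 3.28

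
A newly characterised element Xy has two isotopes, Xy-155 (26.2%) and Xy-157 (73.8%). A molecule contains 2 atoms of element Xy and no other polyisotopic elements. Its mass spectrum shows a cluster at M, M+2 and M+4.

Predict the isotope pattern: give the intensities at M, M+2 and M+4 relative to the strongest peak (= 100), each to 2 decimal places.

Expanding (0.262 + 0.738)^2:
P(M) = 0.262^2 = 0.068644
P(M+2) = 2 × 0.262^1 × 0.738^1 = 0.386712
P(M+4) = 0.738^2 = 0.544644
The M+4 peak is largest (0.544644); scaling to 100 gives 12.60 : 71.00 : 100.00.

12.60 : 71.00 : 100.00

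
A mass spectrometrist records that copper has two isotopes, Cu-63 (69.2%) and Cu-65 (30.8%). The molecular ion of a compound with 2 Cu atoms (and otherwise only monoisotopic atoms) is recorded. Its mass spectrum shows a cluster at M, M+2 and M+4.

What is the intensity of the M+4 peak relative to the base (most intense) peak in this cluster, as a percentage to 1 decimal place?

19.8%

Term probabilities: M 0.4789, M+2 0.4263, M+4 0.0949. Base peak = M.
P(M) = C(2,0) × 0.692^2 × 0.308^0 = 1 × 0.478864 × 1.0000 = 0.478864 (base)
P(M+4) = C(2,2) × 0.692^0 × 0.308^2 = 1 × 1.0000 × 0.094864 = 0.094864
Relative intensity = 0.094864 / 0.478864 × 100 = 19.8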